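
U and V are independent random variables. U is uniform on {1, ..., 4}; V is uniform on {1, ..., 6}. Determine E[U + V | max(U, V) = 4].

44/7

Outcomes with max(U, V) = 4: (1,4), (2,4), (3,4), (4,1), (4,2), (4,3), (4,4), each with probability 1/24.
E[U + V | max(U, V) = 4] = (5 + 6 + 7 + 5 + 6 + 7 + 8) / 7 = 44/7.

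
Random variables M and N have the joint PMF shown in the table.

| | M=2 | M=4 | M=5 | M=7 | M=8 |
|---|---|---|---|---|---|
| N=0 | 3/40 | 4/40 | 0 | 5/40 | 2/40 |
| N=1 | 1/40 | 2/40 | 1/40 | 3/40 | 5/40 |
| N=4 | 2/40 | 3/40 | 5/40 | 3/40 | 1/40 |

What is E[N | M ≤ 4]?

23/15

P(M ≤ 4) = 3/8.
Σ N·P over the event = 0·(3/40) + 1·(1/40) + 4·(2/40) + 0·(4/40) + 1·(2/40) + 4·(3/40) = 23/40.
E[N | M ≤ 4] = (23/40) / (3/8) = 23/15.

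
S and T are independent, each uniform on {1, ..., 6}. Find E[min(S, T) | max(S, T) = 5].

Outcomes with max(S, T) = 5: (1,5), (2,5), (3,5), (4,5), (5,1), (5,2), (5,3), (5,4), (5,5), each with probability 1/36.
E[min(S, T) | max(S, T) = 5] = (1 + 2 + 3 + 4 + 1 + 2 + 3 + 4 + 5) / 9 = 25/9.

25/9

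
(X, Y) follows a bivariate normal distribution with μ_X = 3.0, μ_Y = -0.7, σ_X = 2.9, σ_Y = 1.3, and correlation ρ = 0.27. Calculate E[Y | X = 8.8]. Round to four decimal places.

For a bivariate normal, E[Y | X=x] = μ_Y + ρ·(σ_Y/σ_X)·(x − μ_X).
E[Y | X=8.8] = -0.7 + (0.27)·(1.3/2.9)·(8.8 − (3.0)) = -0.7 + (0.12103)·(5.8) = 0.0020.

0.0020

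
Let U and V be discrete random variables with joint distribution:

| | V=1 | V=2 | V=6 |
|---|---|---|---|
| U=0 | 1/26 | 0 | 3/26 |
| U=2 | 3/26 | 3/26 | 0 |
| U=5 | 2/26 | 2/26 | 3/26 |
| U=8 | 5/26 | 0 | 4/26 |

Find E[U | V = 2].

16/5

P(V = 2) = 5/26.
Summing U·P(U=x,V=y) over the conditioning event gives 8/13.
E[U | V = 2] = (8/13) / (5/26) = 16/5.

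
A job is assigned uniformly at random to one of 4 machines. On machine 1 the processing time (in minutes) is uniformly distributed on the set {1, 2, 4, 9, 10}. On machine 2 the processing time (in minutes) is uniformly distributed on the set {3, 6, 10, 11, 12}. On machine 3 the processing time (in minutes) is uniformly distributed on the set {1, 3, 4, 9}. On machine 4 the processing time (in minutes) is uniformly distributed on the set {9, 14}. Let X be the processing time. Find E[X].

E[X | machine 1] = (1+2+4+9+10)/5 = 26/5.
E[X | machine 2] = (3+6+10+11+12)/5 = 42/5.
E[X | machine 3] = (1+3+4+9)/4 = 17/4.
E[X | machine 4] = (9+14)/2 = 23/2.
E[X] = (1/4)·(26/5) + (1/4)·(42/5) + (1/4)·(17/4) + (1/4)·(23/2) = 587/80.

587/80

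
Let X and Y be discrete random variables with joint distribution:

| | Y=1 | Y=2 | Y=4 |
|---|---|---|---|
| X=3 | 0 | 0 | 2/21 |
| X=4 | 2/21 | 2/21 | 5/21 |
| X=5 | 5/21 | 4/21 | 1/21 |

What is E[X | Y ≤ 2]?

61/13

P(Y ≤ 2) = 13/21.
Σ X·P over the event = 4·(2/21) + 4·(2/21) + 5·(5/21) + 5·(4/21) = 61/21.
E[X | Y ≤ 2] = (61/21) / (13/21) = 61/13.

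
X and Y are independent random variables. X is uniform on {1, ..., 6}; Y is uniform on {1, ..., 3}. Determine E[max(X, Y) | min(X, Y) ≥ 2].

41/10

P(min(X, Y) ≥ 2) = 5/9.
Summing max(X,Y)·P(x,y) over outcomes with min(X, Y) ≥ 2 gives 41/18.
E[max(X, Y) | min(X, Y) ≥ 2] = (41/18) / (5/9) = 41/10.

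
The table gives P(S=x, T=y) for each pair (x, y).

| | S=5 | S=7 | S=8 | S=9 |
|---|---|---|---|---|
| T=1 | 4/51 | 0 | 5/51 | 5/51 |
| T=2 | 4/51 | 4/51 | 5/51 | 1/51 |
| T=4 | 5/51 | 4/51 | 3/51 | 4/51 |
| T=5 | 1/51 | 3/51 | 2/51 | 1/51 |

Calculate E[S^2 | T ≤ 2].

P(T ≤ 2) = 28/51.
Σ S^2·P over the event = 25·(4/51) + 25·(4/51) + 49·(4/51) + 64·(5/51) + 64·(5/51) + 81·(5/51) + 81·(1/51) = 1522/51.
E[S^2 | T ≤ 2] = (1522/51) / (28/51) = 761/14.

761/14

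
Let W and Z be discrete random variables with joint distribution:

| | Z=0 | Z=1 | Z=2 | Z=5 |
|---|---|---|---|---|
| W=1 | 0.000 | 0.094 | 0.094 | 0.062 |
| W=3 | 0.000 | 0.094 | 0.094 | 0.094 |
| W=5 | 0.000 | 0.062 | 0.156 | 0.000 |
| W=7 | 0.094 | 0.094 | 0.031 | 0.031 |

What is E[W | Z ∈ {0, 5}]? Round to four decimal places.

4.3381

P(Z ∈ {0, 5}) = 0.281.
Summing W·P(W=x,Z=y) over the conditioning event gives 1.219.
E[W | Z ∈ {0, 5}] = (1.219) / (0.281) = 4.3381.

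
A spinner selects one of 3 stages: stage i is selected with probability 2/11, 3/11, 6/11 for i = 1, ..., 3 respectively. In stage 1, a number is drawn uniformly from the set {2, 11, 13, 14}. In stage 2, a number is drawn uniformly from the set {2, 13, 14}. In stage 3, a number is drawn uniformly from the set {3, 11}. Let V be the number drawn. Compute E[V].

E[V | stage 1] = (2+11+13+14)/4 = 10.
E[V | stage 2] = (2+13+14)/3 = 29/3.
E[V | stage 3] = (3+11)/2 = 7.
E[V] = (2/11)·(10) + (3/11)·(29/3) + (6/11)·(7) = 91/11.

91/11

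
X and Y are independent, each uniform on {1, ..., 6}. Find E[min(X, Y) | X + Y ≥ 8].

19/5

P(X + Y ≥ 8) = 5/12.
Summing min(X,Y)·P(x,y) over outcomes with X + Y ≥ 8 gives 19/12.
E[min(X, Y) | X + Y ≥ 8] = (19/12) / (5/12) = 19/5.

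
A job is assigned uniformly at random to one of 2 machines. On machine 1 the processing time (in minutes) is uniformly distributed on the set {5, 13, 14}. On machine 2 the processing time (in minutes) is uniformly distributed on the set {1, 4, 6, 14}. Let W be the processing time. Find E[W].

E[W | machine 1] = (5+13+14)/3 = 32/3.
E[W | machine 2] = (1+4+6+14)/4 = 25/4.
E[W] = (1/2)·(32/3) + (1/2)·(25/4) = 203/24.

203/24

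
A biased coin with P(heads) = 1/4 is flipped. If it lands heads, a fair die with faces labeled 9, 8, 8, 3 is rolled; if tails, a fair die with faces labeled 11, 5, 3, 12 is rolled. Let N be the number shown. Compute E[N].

E[N | heads] = (9+8+8+3)/4 = 7.
E[N | tails] = (11+5+3+12)/4 = 31/4.
By the law of total expectation,
E[N] = (1/4)·(7) + (3/4)·(31/4) = 121/16.

121/16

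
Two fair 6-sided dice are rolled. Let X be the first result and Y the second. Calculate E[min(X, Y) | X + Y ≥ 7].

23/7

P(X + Y ≥ 7) = 7/12.
Summing min(X,Y)·P(x,y) over outcomes with X + Y ≥ 7 gives 23/12.
E[min(X, Y) | X + Y ≥ 7] = (23/12) / (7/12) = 23/7.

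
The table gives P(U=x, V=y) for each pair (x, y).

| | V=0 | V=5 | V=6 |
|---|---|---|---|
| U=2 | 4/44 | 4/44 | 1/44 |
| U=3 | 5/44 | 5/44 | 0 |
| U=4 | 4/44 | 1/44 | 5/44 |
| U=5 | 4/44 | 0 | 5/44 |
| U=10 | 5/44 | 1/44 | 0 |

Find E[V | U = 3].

5/2

P(U = 3) = 5/22.
Σ V·P over the event = 0·(5/44) + 5·(5/44) = 25/44.
E[V | U = 3] = (25/44) / (5/22) = 5/2.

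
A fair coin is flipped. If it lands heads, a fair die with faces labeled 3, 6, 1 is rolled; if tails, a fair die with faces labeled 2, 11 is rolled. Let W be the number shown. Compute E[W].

59/12

E[W | heads] = (3+6+1)/3 = 10/3.
E[W | tails] = (2+11)/2 = 13/2.
E[W] = (1/2)·(10/3) + (1/2)·(13/2) = 59/12.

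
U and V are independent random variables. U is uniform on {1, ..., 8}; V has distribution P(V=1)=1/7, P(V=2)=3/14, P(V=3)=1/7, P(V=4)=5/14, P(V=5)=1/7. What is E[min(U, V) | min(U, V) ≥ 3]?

205/54

P(min(U, V) ≥ 3) = 27/56.
Summing min(U,V)·P(x,y) over outcomes with min(U, V) ≥ 3 gives 205/112.
E[min(U, V) | min(U, V) ≥ 3] = (205/112) / (27/56) = 205/54.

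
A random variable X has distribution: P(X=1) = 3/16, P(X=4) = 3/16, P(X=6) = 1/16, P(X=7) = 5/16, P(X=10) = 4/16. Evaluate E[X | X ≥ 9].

P(X ≥ 9) = 1/4.
Σ over the event: 10·1/4 = 5/2.
E[X | X ≥ 9] = (5/2) / (1/4) = 10.

10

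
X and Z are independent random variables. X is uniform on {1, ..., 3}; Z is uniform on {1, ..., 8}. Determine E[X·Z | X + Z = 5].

16/3

Outcomes with X + Z = 5: (1,4), (2,3), (3,2), each with probability 1/24.
E[X·Z | X + Z = 5] = (4 + 6 + 6) / 3 = 16/3.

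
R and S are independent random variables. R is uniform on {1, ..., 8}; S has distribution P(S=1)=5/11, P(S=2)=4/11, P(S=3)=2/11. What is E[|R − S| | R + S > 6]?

P(R + S > 6) = 41/88.
Summing |R−S|·P(x,y) over outcomes with R + S > 6 gives 24/11.
E[|R − S| | R + S > 6] = (24/11) / (41/88) = 192/41.

192/41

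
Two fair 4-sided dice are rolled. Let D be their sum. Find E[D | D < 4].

P(D < 4) = 3/16.
Σ over the event: 2·1/16 + 3·1/8 = 1/2.
E[D | D < 4] = (1/2) / (3/16) = 8/3.

8/3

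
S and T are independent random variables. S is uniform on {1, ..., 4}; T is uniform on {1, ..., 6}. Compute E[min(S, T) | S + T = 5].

P(S + T = 5) = 1/6.
Summing min(S,T)·P(x,y) over outcomes with S + T = 5 gives 1/4.
E[min(S, T) | S + T = 5] = (1/4) / (1/6) = 3/2.

3/2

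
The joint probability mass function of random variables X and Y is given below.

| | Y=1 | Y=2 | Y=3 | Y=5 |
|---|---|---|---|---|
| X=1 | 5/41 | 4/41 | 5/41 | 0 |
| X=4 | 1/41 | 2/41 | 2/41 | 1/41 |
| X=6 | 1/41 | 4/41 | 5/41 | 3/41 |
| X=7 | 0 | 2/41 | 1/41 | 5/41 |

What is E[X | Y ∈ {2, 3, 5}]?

P(Y ∈ {2, 3, 5}) = 34/41.
Summing X·P(X=x,Y=y) over the conditioning event gives 157/41.
E[X | Y ∈ {2, 3, 5}] = (157/41) / (34/41) = 157/34.

157/34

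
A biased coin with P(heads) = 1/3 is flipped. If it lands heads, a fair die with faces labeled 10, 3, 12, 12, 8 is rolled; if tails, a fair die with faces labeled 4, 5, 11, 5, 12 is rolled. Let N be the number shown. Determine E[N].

E[N | heads] = (10+3+12+12+8)/5 = 9.
E[N | tails] = (4+5+11+5+12)/5 = 37/5.
E[N] = (1/3)·(9) + (2/3)·(37/5) = 119/15.

119/15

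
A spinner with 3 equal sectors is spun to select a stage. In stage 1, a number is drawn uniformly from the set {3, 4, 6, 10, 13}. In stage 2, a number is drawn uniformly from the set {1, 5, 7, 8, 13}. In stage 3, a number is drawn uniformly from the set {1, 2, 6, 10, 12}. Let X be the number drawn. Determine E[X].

E[X | stage 1] = (3+4+6+10+13)/5 = 36/5.
E[X | stage 2] = (1+5+7+8+13)/5 = 34/5.
E[X | stage 3] = (1+2+6+10+12)/5 = 31/5.
E[X] = (1/3)·(36/5) + (1/3)·(34/5) + (1/3)·(31/5) = 101/15.

101/15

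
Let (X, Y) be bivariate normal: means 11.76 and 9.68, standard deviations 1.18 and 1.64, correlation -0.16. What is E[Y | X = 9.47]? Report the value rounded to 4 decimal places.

For a bivariate normal, E[Y | X=x] = μ_Y + ρ·(σ_Y/σ_X)·(x − μ_X).
E[Y | X=9.47] = 9.68 + (-0.16)·(1.64/1.18)·(9.47 − (11.76)) = 9.68 + (-0.22237)·(-2.29) = 10.1892.

10.1892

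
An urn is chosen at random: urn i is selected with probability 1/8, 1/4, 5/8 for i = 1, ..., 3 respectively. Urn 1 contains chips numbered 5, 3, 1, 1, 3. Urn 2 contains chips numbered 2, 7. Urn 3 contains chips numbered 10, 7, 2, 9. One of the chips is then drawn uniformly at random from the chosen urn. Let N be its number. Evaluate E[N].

233/40

E[N | urn 1] = (5+3+1+1+3)/5 = 13/5.
E[N | urn 2] = (2+7)/2 = 9/2.
E[N | urn 3] = (10+7+2+9)/4 = 7.
By the law of total expectation,
E[N] = (1/8)·(13/5) + (1/4)·(9/2) + (5/8)·(7) = 233/40.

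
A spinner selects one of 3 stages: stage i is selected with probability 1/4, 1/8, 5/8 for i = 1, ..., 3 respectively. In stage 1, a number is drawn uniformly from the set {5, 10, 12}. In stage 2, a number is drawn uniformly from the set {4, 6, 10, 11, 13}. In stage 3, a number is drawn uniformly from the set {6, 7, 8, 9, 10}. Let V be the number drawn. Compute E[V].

E[V | stage 1] = (5+10+12)/3 = 9.
E[V | stage 2] = (4+6+10+11+13)/5 = 44/5.
E[V | stage 3] = (6+7+8+9+10)/5 = 8.
E[V] = (1/4)·(9) + (1/8)·(44/5) + (5/8)·(8) = 167/20.

167/20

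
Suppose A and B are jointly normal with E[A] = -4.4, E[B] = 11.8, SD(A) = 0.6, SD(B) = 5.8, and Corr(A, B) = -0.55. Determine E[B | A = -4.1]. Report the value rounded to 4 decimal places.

10.2050

The regression of B on A has slope ρ·σ_B/σ_A and passes through (μ_A, μ_B).
E[B | A=-4.1] = 11.8 + (-0.55)·(5.8/0.6)·(-4.1 − (-4.4)) = 11.8 + (-5.3167)·(0.3) = 10.2050.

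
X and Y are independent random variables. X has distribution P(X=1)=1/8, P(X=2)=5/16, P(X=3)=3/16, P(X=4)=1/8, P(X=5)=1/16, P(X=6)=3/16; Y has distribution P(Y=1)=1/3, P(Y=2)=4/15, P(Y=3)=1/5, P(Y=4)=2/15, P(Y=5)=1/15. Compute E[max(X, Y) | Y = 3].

P(Y = 3) = 1/5.
Summing max(X,Y)·P(x,y) over outcomes with Y = 3 gives 61/80.
E[max(X, Y) | Y = 3] = (61/80) / (1/5) = 61/16.

61/16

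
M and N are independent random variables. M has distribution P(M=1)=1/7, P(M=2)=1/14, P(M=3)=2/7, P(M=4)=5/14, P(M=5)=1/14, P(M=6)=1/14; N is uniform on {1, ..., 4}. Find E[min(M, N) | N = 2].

13/7

P(N = 2) = 1/4.
Summing min(M,N)·P(x,y) over outcomes with N = 2 gives 13/28.
E[min(M, N) | N = 2] = (13/28) / (1/4) = 13/7.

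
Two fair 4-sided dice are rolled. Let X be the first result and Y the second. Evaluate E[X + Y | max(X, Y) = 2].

Outcomes with max(X, Y) = 2: (1,2), (2,1), (2,2), each with probability 1/16.
E[X + Y | max(X, Y) = 2] = (3 + 3 + 4) / 3 = 10/3.

10/3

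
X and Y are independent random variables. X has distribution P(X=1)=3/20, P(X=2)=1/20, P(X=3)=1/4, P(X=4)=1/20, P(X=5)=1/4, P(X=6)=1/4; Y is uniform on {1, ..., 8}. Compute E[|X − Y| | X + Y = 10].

38/17

P(X + Y = 10) = 17/160.
Summing |X−Y|·P(x,y) over outcomes with X + Y = 10 gives 19/80.
E[|X − Y| | X + Y = 10] = (19/80) / (17/160) = 38/17.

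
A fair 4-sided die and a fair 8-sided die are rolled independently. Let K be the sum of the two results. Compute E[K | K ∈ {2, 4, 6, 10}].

68/11

P(K ∈ {2, 4, 6, 10}) = 11/32.
Σ over the event: 2·1/32 + 4·3/32 + 6·1/8 + 10·3/32 = 17/8.
E[K | K ∈ {2, 4, 6, 10}] = (17/8) / (11/32) = 68/11.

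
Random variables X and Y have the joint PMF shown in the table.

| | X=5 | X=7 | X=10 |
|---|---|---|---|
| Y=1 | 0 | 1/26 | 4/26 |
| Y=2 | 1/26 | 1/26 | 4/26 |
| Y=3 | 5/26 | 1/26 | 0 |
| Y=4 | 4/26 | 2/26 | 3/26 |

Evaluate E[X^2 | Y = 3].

P(Y = 3) = 3/13.
Σ X^2·P over the event = 25·(5/26) + 49·(1/26) = 87/13.
E[X^2 | Y = 3] = (87/13) / (3/13) = 29.

29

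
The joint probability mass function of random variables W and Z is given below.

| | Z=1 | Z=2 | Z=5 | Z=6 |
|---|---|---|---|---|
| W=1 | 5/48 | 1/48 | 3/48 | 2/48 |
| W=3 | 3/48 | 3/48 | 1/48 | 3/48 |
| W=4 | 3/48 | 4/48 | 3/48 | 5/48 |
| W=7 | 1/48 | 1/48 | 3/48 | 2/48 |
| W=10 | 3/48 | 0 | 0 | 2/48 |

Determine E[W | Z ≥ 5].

13/3

P(Z ≥ 5) = 1/2.
Summing W·P(W=x,Z=y) over the conditioning event gives 13/6.
E[W | Z ≥ 5] = (13/6) / (1/2) = 13/3.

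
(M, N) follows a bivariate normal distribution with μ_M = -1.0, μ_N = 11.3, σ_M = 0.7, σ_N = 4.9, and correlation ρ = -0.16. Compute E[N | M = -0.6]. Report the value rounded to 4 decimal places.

For a bivariate normal, E[N | M=x] = μ_N + ρ·(σ_N/σ_M)·(x − μ_M).
E[N | M=-0.6] = 11.3 + (-0.16)·(4.9/0.7)·(-0.6 − (-1.0)) = 11.3 + (-1.12)·(0.4) = 10.8520.

10.8520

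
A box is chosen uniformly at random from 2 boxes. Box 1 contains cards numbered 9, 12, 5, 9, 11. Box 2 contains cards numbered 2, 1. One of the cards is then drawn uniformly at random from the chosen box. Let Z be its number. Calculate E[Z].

E[Z | box 1] = (9+12+5+9+11)/5 = 46/5.
E[Z | box 2] = (2+1)/2 = 3/2.
By the law of total expectation,
E[Z] = (1/2)·(46/5) + (1/2)·(3/2) = 107/20.

107/20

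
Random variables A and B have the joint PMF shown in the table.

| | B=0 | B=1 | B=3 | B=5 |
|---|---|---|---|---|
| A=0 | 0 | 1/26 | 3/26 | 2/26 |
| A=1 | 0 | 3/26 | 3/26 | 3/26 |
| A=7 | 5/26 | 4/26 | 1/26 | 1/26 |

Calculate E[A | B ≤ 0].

P(B ≤ 0) = 5/26.
Σ A·P over the event = 7·(5/26) = 35/26.
E[A | B ≤ 0] = (35/26) / (5/26) = 7.

7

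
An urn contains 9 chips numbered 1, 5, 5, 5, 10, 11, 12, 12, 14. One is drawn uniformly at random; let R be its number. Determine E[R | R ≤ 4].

1

P(R ≤ 4) = 1/9.
Σ over the event: 1·1/9 = 1/9.
E[R | R ≤ 4] = (1/9) / (1/9) = 1.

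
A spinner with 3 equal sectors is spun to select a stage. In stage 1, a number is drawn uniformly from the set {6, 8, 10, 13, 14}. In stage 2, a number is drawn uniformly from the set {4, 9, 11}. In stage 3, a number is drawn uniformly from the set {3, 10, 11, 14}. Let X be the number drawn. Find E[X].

277/30

E[X | stage 1] = (6+8+10+13+14)/5 = 51/5.
E[X | stage 2] = (4+9+11)/3 = 8.
E[X | stage 3] = (3+10+11+14)/4 = 19/2.
By the law of total expectation,
E[X] = (1/3)·(51/5) + (1/3)·(8) + (1/3)·(19/2) = 277/30.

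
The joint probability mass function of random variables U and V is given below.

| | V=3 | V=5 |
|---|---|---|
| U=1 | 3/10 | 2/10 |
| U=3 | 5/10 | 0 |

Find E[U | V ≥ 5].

P(V ≥ 5) = 1/5.
Σ U·P over the event = 1·(2/10) = 1/5.
E[U | V ≥ 5] = (1/5) / (1/5) = 1.

1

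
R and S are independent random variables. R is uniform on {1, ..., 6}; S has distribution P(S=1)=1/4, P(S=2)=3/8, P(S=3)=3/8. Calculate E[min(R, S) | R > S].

61/31

P(R > S) = 31/48.
Summing min(R,S)·P(x,y) over outcomes with R > S gives 61/48.
E[min(R, S) | R > S] = (61/48) / (31/48) = 61/31.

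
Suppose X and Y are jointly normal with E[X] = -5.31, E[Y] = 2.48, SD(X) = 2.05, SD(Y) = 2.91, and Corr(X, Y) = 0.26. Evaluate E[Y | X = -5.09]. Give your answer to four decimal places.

For a bivariate normal, E[Y | X=x] = μ_Y + ρ·(σ_Y/σ_X)·(x − μ_X).
E[Y | X=-5.09] = 2.48 + (0.26)·(2.91/2.05)·(-5.09 − (-5.31)) = 2.48 + (0.36907)·(0.22) = 2.5612.

2.5612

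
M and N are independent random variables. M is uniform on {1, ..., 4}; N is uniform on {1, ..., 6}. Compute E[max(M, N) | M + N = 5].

Outcomes with M + N = 5: (1,4), (2,3), (3,2), (4,1), each with probability 1/24.
E[max(M, N) | M + N = 5] = (4 + 3 + 3 + 4) / 4 = 7/2.

7/2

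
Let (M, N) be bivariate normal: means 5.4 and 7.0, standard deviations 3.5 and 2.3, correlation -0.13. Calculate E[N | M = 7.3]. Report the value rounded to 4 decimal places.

The regression of N on M has slope ρ·σ_N/σ_M and passes through (μ_M, μ_N).
E[N | M=7.3] = 7.0 + (-0.13)·(2.3/3.5)·(7.3 − (5.4)) = 7.0 + (-0.085429)·(1.9) = 6.8377.

6.8377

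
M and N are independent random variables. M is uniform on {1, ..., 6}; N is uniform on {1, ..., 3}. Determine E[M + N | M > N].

25/4

P(M > N) = 2/3.
Summing (M+N)·P(x,y) over outcomes with M > N gives 25/6.
E[M + N | M > N] = (25/6) / (2/3) = 25/4.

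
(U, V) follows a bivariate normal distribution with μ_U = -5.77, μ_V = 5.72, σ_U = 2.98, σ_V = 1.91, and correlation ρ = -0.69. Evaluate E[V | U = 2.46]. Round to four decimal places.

2.0803

E[V | U=x] = μ_V + ρ(σ_V/σ_U)(x − μ_U) for jointly normal variables.
E[V | U=2.46] = 5.72 + (-0.69)·(1.91/2.98)·(2.46 − (-5.77)) = 5.72 + (-0.44225)·(8.23) = 2.0803.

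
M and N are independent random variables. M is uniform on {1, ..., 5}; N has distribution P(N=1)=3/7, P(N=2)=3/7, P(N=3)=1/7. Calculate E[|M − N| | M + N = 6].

18/7

P(M + N = 6) = 1/5.
Summing |M−N|·P(x,y) over outcomes with M + N = 6 gives 18/35.
E[|M − N| | M + N = 6] = (18/35) / (1/5) = 18/7.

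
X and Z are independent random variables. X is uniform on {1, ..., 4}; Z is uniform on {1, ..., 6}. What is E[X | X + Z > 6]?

Outcomes with X + Z > 6: (1,6), (2,5), (2,6), (3,4), (3,5), (3,6), (4,3), (4,4), (4,5), (4,6), each with probability 1/24.
E[X | X + Z > 6] = (1 + 2 + 2 + 3 + 3 + 3 + 4 + 4 + 4 + 4) / 10 = 3.

3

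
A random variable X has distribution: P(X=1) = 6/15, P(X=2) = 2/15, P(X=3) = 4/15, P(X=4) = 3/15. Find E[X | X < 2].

1

P(X < 2) = 2/5.
Σ over the event: 1·2/5 = 2/5.
E[X | X < 2] = (2/5) / (2/5) = 1.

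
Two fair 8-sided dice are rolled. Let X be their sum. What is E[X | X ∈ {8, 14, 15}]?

32/3

P(X ∈ {8, 14, 15}) = 3/16.
Σ over the event: 8·7/64 + 14·3/64 + 15·1/32 = 2.
E[X | X ∈ {8, 14, 15}] = (2) / (3/16) = 32/3.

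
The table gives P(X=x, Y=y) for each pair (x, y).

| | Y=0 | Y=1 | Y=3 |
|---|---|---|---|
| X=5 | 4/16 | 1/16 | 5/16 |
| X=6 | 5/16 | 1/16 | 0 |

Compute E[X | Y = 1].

11/2

P(Y = 1) = 1/8.
Σ X·P over the event = 5·(1/16) + 6·(1/16) = 11/16.
E[X | Y = 1] = (11/16) / (1/8) = 11/2.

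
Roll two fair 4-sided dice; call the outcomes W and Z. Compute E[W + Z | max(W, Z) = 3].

24/5

Outcomes with max(W, Z) = 3: (1,3), (2,3), (3,1), (3,2), (3,3), each with probability 1/16.
E[W + Z | max(W, Z) = 3] = (4 + 5 + 4 + 5 + 6) / 5 = 24/5.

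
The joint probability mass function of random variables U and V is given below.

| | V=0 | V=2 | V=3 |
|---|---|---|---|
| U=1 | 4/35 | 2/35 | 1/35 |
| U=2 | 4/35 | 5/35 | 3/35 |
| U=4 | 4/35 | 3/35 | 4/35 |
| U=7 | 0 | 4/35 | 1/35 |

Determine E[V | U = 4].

P(U = 4) = 11/35.
Summing V·P(U=x,V=y) over the conditioning event gives 18/35.
E[V | U = 4] = (18/35) / (11/35) = 18/11.

18/11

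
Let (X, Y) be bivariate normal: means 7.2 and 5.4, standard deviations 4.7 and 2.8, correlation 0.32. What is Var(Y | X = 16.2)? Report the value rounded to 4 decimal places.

Var(Y | X=x) = (1 − ρ²)·σ_Y².
Var(Y | X=16.2) = (2.8)²·(1 − (0.32)²) = 7.84·0.8976 = 7.0372.

7.0372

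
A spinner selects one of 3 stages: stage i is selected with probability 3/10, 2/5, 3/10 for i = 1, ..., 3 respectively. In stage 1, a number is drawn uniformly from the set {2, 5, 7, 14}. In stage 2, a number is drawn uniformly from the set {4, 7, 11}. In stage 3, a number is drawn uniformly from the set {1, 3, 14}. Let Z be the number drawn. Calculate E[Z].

E[Z | stage 1] = (2+5+7+14)/4 = 7.
E[Z | stage 2] = (4+7+11)/3 = 22/3.
E[Z | stage 3] = (1+3+14)/3 = 6.
By the law of total expectation,
E[Z] = (3/10)·(7) + (2/5)·(22/3) + (3/10)·(6) = 41/6.

41/6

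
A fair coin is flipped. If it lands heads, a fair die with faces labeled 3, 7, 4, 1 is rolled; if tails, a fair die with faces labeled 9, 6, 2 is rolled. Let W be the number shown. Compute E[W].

113/24

E[W | heads] = (3+7+4+1)/4 = 15/4.
E[W | tails] = (9+6+2)/3 = 17/3.
By the law of total expectation,
E[W] = (1/2)·(15/4) + (1/2)·(17/3) = 113/24.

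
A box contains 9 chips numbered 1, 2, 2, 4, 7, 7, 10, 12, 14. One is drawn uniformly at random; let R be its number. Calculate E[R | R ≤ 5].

P(R ≤ 5) = 4/9.
Σ over the event: 1·1/9 + 2·2/9 + 4·1/9 = 1.
E[R | R ≤ 5] = (1) / (4/9) = 9/4.

9/4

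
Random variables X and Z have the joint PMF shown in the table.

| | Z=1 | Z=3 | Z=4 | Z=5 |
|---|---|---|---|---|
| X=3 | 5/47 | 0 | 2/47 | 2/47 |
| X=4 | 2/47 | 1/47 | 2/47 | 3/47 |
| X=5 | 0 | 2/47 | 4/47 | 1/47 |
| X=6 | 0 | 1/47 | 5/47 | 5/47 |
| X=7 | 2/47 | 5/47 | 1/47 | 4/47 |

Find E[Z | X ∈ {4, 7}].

69/20

P(X ∈ {4, 7}) = 20/47.
Σ Z·P over the event = 1·(2/47) + 3·(1/47) + 4·(2/47) + 5·(3/47) + 1·(2/47) + 3·(5/47) + 4·(1/47) + 5·(4/47) = 69/47.
E[Z | X ∈ {4, 7}] = (69/47) / (20/47) = 69/20.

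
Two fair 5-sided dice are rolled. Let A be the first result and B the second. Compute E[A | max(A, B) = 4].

22/7

Outcomes with max(A, B) = 4: (1,4), (2,4), (3,4), (4,1), (4,2), (4,3), (4,4), each with probability 1/25.
E[A | max(A, B) = 4] = (1 + 2 + 3 + 4 + 4 + 4 + 4) / 7 = 22/7.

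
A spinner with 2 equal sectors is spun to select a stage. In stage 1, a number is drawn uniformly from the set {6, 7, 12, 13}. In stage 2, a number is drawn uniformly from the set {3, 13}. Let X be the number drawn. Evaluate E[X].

E[X | stage 1] = (6+7+12+13)/4 = 19/2.
E[X | stage 2] = (3+13)/2 = 8.
E[X] = (1/2)·(19/2) + (1/2)·(8) = 35/4.

35/4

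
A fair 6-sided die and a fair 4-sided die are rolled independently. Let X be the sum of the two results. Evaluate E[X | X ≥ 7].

P(X ≥ 7) = 5/12.
Σ over the event: 7·1/6 + 8·1/8 + 9·1/12 + 10·1/24 = 10/3.
E[X | X ≥ 7] = (10/3) / (5/12) = 8.

8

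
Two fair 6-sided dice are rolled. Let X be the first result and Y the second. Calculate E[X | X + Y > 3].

P(X + Y > 3) = 11/12.
Summing X·P(x,y) over outcomes with X + Y > 3 gives 61/18.
E[X | X + Y > 3] = (61/18) / (11/12) = 122/33.

122/33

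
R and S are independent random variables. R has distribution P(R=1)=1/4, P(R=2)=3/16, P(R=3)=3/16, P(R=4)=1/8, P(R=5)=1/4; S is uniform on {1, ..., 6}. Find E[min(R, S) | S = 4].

43/16

P(S = 4) = 1/6.
Summing min(R,S)·P(x,y) over outcomes with S = 4 gives 43/96.
E[min(R, S) | S = 4] = (43/96) / (1/6) = 43/16.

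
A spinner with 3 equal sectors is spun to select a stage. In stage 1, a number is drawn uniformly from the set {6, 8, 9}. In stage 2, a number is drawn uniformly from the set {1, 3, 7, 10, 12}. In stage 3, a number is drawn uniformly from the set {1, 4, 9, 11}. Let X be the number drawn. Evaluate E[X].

1231/180

E[X | stage 1] = (6+8+9)/3 = 23/3.
E[X | stage 2] = (1+3+7+10+12)/5 = 33/5.
E[X | stage 3] = (1+4+9+11)/4 = 25/4.
By the law of total expectation,
E[X] = (1/3)·(23/3) + (1/3)·(33/5) + (1/3)·(25/4) = 1231/180.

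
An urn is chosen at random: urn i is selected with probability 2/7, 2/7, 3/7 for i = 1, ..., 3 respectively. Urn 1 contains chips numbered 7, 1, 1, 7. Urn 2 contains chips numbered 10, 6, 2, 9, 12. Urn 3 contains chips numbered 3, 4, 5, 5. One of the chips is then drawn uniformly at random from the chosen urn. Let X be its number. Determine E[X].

727/140

E[X | urn 1] = (7+1+1+7)/4 = 4.
E[X | urn 2] = (10+6+2+9+12)/5 = 39/5.
E[X | urn 3] = (3+4+5+5)/4 = 17/4.
By the law of total expectation,
E[X] = (2/7)·(4) + (2/7)·(39/5) + (3/7)·(17/4) = 727/140.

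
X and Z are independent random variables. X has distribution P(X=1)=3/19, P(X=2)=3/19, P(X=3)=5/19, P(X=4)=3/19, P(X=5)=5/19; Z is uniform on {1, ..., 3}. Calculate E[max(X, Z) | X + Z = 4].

30/11

P(X + Z = 4) = 11/57.
Summing max(X,Z)·P(x,y) over outcomes with X + Z = 4 gives 10/19.
E[max(X, Z) | X + Z = 4] = (10/19) / (11/57) = 30/11.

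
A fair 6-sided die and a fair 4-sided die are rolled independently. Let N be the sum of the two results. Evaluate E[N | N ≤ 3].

P(N ≤ 3) = 1/8.
Σ over the event: 2·1/24 + 3·1/12 = 1/3.
E[N | N ≤ 3] = (1/3) / (1/8) = 8/3.

8/3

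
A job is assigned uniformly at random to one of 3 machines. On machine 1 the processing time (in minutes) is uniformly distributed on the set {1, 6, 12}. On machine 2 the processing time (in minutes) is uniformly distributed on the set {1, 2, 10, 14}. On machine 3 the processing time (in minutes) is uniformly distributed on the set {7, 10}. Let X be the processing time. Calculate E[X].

259/36

E[X | machine 1] = (1+6+12)/3 = 19/3.
E[X | machine 2] = (1+2+10+14)/4 = 27/4.
E[X | machine 3] = (7+10)/2 = 17/2.
By the law of total expectation,
E[X] = (1/3)·(19/3) + (1/3)·(27/4) + (1/3)·(17/2) = 259/36.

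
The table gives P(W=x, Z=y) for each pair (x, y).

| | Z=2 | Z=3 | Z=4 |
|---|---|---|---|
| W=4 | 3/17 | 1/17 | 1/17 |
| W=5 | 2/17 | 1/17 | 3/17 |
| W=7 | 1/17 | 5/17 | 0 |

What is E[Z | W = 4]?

13/5

P(W = 4) = 5/17.
Summing Z·P(W=x,Z=y) over the conditioning event gives 13/17.
E[Z | W = 4] = (13/17) / (5/17) = 13/5.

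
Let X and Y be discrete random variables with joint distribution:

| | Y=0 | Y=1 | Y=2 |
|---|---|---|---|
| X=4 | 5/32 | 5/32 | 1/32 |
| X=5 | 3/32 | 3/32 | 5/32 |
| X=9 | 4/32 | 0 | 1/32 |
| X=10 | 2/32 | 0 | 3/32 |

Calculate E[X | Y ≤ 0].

P(Y ≤ 0) = 7/16.
Σ X·P over the event = 4·(5/32) + 5·(3/32) + 9·(4/32) + 10·(2/32) = 91/32.
E[X | Y ≤ 0] = (91/32) / (7/16) = 13/2.

13/2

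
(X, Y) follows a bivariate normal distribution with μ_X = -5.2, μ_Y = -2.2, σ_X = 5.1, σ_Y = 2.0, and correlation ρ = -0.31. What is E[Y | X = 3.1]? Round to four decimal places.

The regression of Y on X has slope ρ·σ_Y/σ_X and passes through (μ_X, μ_Y).
E[Y | X=3.1] = -2.2 + (-0.31)·(2.0/5.1)·(3.1 − (-5.2)) = -2.2 + (-0.12157)·(8.3) = -3.2090.

-3.2090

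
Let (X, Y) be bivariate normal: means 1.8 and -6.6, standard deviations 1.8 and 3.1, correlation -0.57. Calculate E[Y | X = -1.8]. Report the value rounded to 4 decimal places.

For a bivariate normal, E[Y | X=x] = μ_Y + ρ·(σ_Y/σ_X)·(x − μ_X).
E[Y | X=-1.8] = -6.6 + (-0.57)·(3.1/1.8)·(-1.8 − (1.8)) = -6.6 + (-0.98167)·(-3.6) = -3.0660.

-3.0660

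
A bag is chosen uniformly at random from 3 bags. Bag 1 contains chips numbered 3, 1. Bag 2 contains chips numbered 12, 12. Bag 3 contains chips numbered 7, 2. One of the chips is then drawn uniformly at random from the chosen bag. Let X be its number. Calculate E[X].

E[X | bag 1] = (3+1)/2 = 2.
E[X | bag 2] = (12+12)/2 = 12.
E[X | bag 3] = (7+2)/2 = 9/2.
By the law of total expectation,
E[X] = (1/3)·(2) + (1/3)·(12) + (1/3)·(9/2) = 37/6.

37/6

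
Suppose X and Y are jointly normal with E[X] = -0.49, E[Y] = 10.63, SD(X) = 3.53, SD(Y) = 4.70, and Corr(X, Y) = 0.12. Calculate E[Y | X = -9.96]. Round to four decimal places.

For a bivariate normal, E[Y | X=x] = μ_Y + ρ·(σ_Y/σ_X)·(x − μ_X).
E[Y | X=-9.96] = 10.63 + (0.12)·(4.70/3.53)·(-9.96 − (-0.49)) = 10.63 + (0.159773)·(-9.47) = 9.1169.

9.1169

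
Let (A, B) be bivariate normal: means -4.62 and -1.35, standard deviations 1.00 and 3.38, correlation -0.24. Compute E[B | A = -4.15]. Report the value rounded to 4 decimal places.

For a bivariate normal, E[B | A=x] = μ_B + ρ·(σ_B/σ_A)·(x − μ_A).
E[B | A=-4.15] = -1.35 + (-0.24)·(3.38/1.00)·(-4.15 − (-4.62)) = -1.35 + (-0.8112)·(0.47) = -1.7313.

-1.7313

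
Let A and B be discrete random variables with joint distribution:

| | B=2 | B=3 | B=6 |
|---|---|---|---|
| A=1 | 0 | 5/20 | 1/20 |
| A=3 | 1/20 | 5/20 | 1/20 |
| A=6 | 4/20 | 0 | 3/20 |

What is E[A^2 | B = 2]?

153/5

P(B = 2) = 1/4.
Σ A^2·P over the event = 9·(1/20) + 36·(4/20) = 153/20.
E[A^2 | B = 2] = (153/20) / (1/4) = 153/5.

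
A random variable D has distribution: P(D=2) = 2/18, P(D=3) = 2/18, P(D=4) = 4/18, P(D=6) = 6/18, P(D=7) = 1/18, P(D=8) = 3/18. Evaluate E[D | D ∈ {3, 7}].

P(D ∈ {3, 7}) = 1/6.
Σ over the event: 3·1/9 + 7·1/18 = 13/18.
E[D | D ∈ {3, 7}] = (13/18) / (1/6) = 13/3.

13/3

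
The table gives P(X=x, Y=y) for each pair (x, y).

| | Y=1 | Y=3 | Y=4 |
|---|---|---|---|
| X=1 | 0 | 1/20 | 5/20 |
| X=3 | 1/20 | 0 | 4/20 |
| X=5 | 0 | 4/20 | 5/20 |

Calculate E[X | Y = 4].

3

P(Y = 4) = 7/10.
Summing X·P(X=x,Y=y) over the conditioning event gives 21/10.
E[X | Y = 4] = (21/10) / (7/10) = 3.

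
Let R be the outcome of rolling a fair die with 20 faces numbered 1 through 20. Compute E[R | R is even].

11

Given R is even, R is equally likely to be any of {2, 4, 6, 8, 10, 12, 14, 16, 18, 20}.
E[R | R is even] = (2 + 4 + 6 + 8 + 10 + 12 + 14 + 16 + 18 + 20) / 10 = 11.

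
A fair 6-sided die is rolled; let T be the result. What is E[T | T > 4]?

Given T > 4, T is equally likely to be any of {5, 6}.
E[T | T > 4] = (5 + 6) / 2 = 11/2.

11/2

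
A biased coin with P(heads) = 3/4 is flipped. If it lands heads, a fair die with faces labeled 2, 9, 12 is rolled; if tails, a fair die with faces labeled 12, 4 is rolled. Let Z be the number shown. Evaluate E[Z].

E[Z | heads] = (2+9+12)/3 = 23/3.
E[Z | tails] = (12+4)/2 = 8.
By the law of total expectation,
E[Z] = (3/4)·(23/3) + (1/4)·(8) = 31/4.

31/4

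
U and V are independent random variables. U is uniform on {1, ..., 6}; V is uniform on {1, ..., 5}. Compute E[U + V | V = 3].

Outcomes with V = 3: (1,3), (2,3), (3,3), (4,3), (5,3), (6,3), each with probability 1/30.
E[U + V | V = 3] = (4 + 5 + 6 + 7 + 8 + 9) / 6 = 13/2.

13/2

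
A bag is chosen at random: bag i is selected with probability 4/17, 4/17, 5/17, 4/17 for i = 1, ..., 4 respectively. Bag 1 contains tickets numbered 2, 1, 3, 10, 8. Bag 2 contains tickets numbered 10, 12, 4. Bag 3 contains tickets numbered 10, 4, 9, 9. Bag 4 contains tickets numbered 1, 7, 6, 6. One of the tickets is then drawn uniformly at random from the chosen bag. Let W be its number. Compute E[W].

E[W | bag 1] = (2+1+3+10+8)/5 = 24/5.
E[W | bag 2] = (10+12+4)/3 = 26/3.
E[W | bag 3] = (10+4+9+9)/4 = 8.
E[W | bag 4] = (1+7+6+6)/4 = 5.
E[W] = (4/17)·(24/5) + (4/17)·(26/3) + (5/17)·(8) + (4/17)·(5) = 1708/255.

1708/255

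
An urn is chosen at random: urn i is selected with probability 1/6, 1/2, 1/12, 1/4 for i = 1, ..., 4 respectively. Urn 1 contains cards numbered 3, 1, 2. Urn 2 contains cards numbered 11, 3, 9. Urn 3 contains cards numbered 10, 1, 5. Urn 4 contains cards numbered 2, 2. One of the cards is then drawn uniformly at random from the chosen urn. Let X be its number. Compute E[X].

46/9

E[X | urn 1] = (3+1+2)/3 = 2.
E[X | urn 2] = (11+3+9)/3 = 23/3.
E[X | urn 3] = (10+1+5)/3 = 16/3.
E[X | urn 4] = (2+2)/2 = 2.
By the law of total expectation,
E[X] = (1/6)·(2) + (1/2)·(23/3) + (1/12)·(16/3) + (1/4)·(2) = 46/9.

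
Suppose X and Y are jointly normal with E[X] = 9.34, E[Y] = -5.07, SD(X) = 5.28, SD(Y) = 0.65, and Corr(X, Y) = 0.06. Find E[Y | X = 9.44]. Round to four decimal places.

For a bivariate normal, E[Y | X=x] = μ_Y + ρ·(σ_Y/σ_X)·(x − μ_X).
E[Y | X=9.44] = -5.07 + (0.06)·(0.65/5.28)·(9.44 − (9.34)) = -5.07 + (0.0073864)·(0.1) = -5.0693.

-5.0693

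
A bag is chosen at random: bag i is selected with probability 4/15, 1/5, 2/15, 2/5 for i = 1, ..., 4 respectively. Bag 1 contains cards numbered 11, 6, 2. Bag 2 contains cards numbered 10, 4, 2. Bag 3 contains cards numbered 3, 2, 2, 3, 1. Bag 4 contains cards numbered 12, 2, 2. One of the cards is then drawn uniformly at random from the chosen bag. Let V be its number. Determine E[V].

1166/225

E[V | bag 1] = (11+6+2)/3 = 19/3.
E[V | bag 2] = (10+4+2)/3 = 16/3.
E[V | bag 3] = (3+2+2+3+1)/5 = 11/5.
E[V | bag 4] = (12+2+2)/3 = 16/3.
By the law of total expectation,
E[V] = (4/15)·(19/3) + (1/5)·(16/3) + (2/15)·(11/5) + (2/5)·(16/3) = 1166/225.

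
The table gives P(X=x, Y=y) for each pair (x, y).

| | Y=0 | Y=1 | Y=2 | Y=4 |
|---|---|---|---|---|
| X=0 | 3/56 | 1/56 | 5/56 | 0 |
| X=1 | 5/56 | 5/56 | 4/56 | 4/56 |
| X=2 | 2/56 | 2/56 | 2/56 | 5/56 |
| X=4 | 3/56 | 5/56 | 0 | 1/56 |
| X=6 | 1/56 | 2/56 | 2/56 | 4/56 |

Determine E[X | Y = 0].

27/14

P(Y = 0) = 1/4.
Σ X·P over the event = 0·(3/56) + 1·(5/56) + 2·(2/56) + 4·(3/56) + 6·(1/56) = 27/56.
E[X | Y = 0] = (27/56) / (1/4) = 27/14.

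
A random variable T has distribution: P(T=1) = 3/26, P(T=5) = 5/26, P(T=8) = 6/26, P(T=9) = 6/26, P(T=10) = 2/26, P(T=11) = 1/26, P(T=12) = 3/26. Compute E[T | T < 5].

1

P(T < 5) = 3/26.
Σ over the event: 1·3/26 = 3/26.
E[T | T < 5] = (3/26) / (3/26) = 1.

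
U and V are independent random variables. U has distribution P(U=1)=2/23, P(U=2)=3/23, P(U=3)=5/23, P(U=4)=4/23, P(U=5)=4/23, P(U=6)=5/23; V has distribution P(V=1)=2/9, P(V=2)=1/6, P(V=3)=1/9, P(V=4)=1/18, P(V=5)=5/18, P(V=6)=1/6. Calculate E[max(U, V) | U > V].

P(U > V) = 11/23.
Summing max(U,V)·P(x,y) over outcomes with U > V gives 923/414.
E[max(U, V) | U > V] = (923/414) / (11/23) = 923/198.

923/198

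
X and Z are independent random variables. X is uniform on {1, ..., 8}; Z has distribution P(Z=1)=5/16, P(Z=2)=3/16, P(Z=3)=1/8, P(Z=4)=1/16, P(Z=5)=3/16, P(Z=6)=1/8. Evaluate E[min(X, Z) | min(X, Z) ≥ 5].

P(min(X, Z) ≥ 5) = 5/32.
Summing min(X,Z)·P(x,y) over outcomes with min(X, Z) ≥ 5 gives 53/64.
E[min(X, Z) | min(X, Z) ≥ 5] = (53/64) / (5/32) = 53/10.

53/10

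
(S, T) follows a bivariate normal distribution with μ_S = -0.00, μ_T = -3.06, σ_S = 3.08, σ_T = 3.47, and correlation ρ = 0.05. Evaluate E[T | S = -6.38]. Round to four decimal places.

For a bivariate normal, E[T | S=x] = μ_T + ρ·(σ_T/σ_S)·(x − μ_S).
E[T | S=-6.38] = -3.06 + (0.05)·(3.47/3.08)·(-6.38 − (-0.00)) = -3.06 + (0.056331)·(-6.38) = -3.4194.

-3.4194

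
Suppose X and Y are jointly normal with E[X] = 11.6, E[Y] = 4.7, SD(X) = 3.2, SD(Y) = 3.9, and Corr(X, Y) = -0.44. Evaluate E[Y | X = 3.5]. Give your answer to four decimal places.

E[Y | X=x] = μ_Y + ρ(σ_Y/σ_X)(x − μ_X) for jointly normal variables.
E[Y | X=3.5] = 4.7 + (-0.44)·(3.9/3.2)·(3.5 − (11.6)) = 4.7 + (-0.53625)·(-8.1) = 9.0436.

9.0436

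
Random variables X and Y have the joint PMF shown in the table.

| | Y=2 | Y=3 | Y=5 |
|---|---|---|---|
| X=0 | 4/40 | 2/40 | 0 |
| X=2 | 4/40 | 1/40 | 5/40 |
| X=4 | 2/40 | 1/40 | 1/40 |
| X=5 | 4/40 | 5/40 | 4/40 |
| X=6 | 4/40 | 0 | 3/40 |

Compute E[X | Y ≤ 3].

P(Y ≤ 3) = 27/40.
Summing X·P(X=x,Y=y) over the conditioning event gives 91/40.
E[X | Y ≤ 3] = (91/40) / (27/40) = 91/27.

91/27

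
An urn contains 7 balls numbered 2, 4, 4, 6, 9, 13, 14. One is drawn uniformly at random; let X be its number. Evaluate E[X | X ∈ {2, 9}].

P(X ∈ {2, 9}) = 2/7.
Σ over the event: 2·1/7 + 9·1/7 = 11/7.
E[X | X ∈ {2, 9}] = (11/7) / (2/7) = 11/2.

11/2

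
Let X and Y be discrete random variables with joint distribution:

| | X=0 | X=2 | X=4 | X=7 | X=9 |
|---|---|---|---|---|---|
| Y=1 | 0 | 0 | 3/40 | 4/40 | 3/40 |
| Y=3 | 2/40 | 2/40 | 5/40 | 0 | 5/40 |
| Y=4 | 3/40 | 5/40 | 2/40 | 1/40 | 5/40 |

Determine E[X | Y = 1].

P(Y = 1) = 1/4.
Σ X·P over the event = 4·(3/40) + 7·(4/40) + 9·(3/40) = 67/40.
E[X | Y = 1] = (67/40) / (1/4) = 67/10.

67/10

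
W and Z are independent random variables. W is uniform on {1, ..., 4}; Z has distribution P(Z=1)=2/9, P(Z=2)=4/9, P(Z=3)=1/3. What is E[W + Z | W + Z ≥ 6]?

P(W + Z ≥ 6) = 5/18.
Summing (W+Z)·P(x,y) over outcomes with W + Z ≥ 6 gives 7/4.
E[W + Z | W + Z ≥ 6] = (7/4) / (5/18) = 63/10.

63/10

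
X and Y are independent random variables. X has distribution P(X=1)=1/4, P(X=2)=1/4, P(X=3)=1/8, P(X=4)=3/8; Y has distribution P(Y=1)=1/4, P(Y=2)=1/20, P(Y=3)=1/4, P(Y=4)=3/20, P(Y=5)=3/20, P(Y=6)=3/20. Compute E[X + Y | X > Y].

P(X > Y) = 49/160.
Summing (X+Y)·P(x,y) over outcomes with X > Y gives 253/160.
E[X + Y | X > Y] = (253/160) / (49/160) = 253/49.

253/49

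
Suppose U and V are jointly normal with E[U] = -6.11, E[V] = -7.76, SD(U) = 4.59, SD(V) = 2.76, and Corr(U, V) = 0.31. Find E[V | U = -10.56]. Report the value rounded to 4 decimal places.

E[V | U=x] = μ_V + ρ(σ_V/σ_U)(x − μ_U) for jointly normal variables.
E[V | U=-10.56] = -7.76 + (0.31)·(2.76/4.59)·(-10.56 − (-6.11)) = -7.76 + (0.18641)·(-4.45) = -8.5895.

-8.5895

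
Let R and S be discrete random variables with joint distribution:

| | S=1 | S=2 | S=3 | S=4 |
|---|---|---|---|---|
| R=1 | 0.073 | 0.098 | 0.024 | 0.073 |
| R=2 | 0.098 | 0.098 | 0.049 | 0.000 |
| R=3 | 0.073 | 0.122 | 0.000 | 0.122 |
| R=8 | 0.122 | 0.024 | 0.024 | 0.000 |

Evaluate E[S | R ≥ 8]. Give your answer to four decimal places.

P(R ≥ 8) = 0.170.
Summing S·P(R=x,S=y) over the conditioning event gives 0.242.
E[S | R ≥ 8] = (0.242) / (0.170) = 1.4235.

1.4235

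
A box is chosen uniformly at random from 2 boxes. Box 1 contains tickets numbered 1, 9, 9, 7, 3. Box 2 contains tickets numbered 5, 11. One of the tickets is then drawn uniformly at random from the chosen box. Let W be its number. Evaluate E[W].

E[W | box 1] = (1+9+9+7+3)/5 = 29/5.
E[W | box 2] = (5+11)/2 = 8.
By the law of total expectation,
E[W] = (1/2)·(29/5) + (1/2)·(8) = 69/10.

69/10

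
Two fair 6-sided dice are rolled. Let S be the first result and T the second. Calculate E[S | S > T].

14/3

P(S > T) = 5/12.
Summing S·P(x,y) over outcomes with S > T gives 35/18.
E[S | S > T] = (35/18) / (5/12) = 14/3.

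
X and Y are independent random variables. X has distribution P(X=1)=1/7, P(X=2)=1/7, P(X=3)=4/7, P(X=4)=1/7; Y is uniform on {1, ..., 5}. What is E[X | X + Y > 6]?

P(X + Y > 6) = 12/35.
Summing X·P(x,y) over outcomes with X + Y > 6 gives 38/35.
E[X | X + Y > 6] = (38/35) / (12/35) = 19/6.

19/6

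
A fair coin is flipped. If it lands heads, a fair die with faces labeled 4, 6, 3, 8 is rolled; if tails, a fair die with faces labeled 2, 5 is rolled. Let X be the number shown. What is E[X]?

E[X | heads] = (4+6+3+8)/4 = 21/4.
E[X | tails] = (2+5)/2 = 7/2.
E[X] = (1/2)·(21/4) + (1/2)·(7/2) = 35/8.

35/8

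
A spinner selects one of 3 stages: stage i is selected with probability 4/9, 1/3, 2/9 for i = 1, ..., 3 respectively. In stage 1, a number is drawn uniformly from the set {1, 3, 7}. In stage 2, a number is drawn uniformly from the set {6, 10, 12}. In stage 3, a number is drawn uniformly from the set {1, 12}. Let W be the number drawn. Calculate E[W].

E[W | stage 1] = (1+3+7)/3 = 11/3.
E[W | stage 2] = (6+10+12)/3 = 28/3.
E[W | stage 3] = (1+12)/2 = 13/2.
By the law of total expectation,
E[W] = (4/9)·(11/3) + (1/3)·(28/3) + (2/9)·(13/2) = 167/27.

167/27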